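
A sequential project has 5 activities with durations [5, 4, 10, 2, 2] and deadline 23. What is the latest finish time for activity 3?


LF(activity 3) = deadline - sum of successor durations
Successors: activities 4 through 5 with durations [2, 2]
Sum of successor durations = 4
LF = 23 - 4 = 19

19


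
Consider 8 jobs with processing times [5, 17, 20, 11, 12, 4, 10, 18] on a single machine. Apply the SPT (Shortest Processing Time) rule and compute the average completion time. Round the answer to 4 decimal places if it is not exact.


Sort jobs by processing time (SPT order): [4, 5, 10, 11, 12, 17, 18, 20]
Compute completion times sequentially:
  Job 1: processing = 4, completes at 4
  Job 2: processing = 5, completes at 9
  Job 3: processing = 10, completes at 19
  Job 4: processing = 11, completes at 30
  Job 5: processing = 12, completes at 42
  Job 6: processing = 17, completes at 59
  Job 7: processing = 18, completes at 77
  Job 8: processing = 20, completes at 97
Sum of completion times = 337
Average completion time = 337/8 = 42.125

42.125


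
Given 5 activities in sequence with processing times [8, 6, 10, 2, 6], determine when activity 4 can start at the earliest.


Activity 4 starts after activities 1 through 3 complete.
Predecessor durations: [8, 6, 10]
ES = 8 + 6 + 10 = 24

24


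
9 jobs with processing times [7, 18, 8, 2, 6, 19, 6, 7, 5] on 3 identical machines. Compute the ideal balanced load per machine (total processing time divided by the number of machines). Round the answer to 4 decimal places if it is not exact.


Total processing time = 7 + 18 + 8 + 2 + 6 + 19 + 6 + 7 + 5 = 78
Number of machines = 3
Ideal balanced load = 78 / 3 = 26.0

26.0


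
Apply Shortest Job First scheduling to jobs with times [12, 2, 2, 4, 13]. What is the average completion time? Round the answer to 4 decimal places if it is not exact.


SJF order (ascending): [2, 2, 4, 12, 13]
Completion times:
  Job 1: burst=2, C=2
  Job 2: burst=2, C=4
  Job 3: burst=4, C=8
  Job 4: burst=12, C=20
  Job 5: burst=13, C=33
Average completion = 67/5 = 13.4

13.4


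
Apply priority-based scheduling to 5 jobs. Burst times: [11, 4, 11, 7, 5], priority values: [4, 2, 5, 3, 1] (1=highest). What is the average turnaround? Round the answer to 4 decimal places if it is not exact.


Sort by priority (ascending = highest first):
Order: [(1, 5), (2, 4), (3, 7), (4, 11), (5, 11)]
Completion times:
  Priority 1, burst=5, C=5
  Priority 2, burst=4, C=9
  Priority 3, burst=7, C=16
  Priority 4, burst=11, C=27
  Priority 5, burst=11, C=38
Average turnaround = 95/5 = 19.0

19.0


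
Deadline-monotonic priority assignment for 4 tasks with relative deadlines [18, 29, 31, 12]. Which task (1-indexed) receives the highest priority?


Sort tasks by relative deadline (ascending):
  Task 4: deadline = 12
  Task 1: deadline = 18
  Task 2: deadline = 29
  Task 3: deadline = 31
Priority order (highest first): [4, 1, 2, 3]
Highest priority task = 4

4


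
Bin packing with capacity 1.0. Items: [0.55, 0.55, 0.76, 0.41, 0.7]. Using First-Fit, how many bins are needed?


Place items sequentially using First-Fit:
  Item 0.55 -> new Bin 1
  Item 0.55 -> new Bin 2
  Item 0.76 -> new Bin 3
  Item 0.41 -> Bin 1 (now 0.96)
  Item 0.7 -> new Bin 4
Total bins used = 4

4


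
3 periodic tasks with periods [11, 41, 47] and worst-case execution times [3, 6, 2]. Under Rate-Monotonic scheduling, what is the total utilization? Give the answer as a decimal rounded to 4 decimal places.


Compute individual utilizations (exact fractions):
  Task 1: C/T = 3/11 (approx. 0.2727)
  Task 2: C/T = 6/41 (approx. 0.1463)
  Task 3: C/T = 2/47 (approx. 0.0426)
Total utilization U = 3/11 + 6/41 + 2/47 = 9785/21197
Rounded to 4 decimal places: U = 0.4616
RM (Liu & Layland) bound for 3 tasks = 0.779763; compare with U = 9785/21197 (approx. 0.461622)
U <= bound, so schedulable by RM sufficient condition.

0.4616


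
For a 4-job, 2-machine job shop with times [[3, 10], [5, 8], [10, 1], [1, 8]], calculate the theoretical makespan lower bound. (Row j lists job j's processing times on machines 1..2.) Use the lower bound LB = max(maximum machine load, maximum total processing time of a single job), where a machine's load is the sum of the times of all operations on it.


Machine loads:
  Machine 1: 3 + 5 + 10 + 1 = 19
  Machine 2: 10 + 8 + 1 + 8 = 27
Max machine load = 27
Job totals:
  Job 1: 13
  Job 2: 13
  Job 3: 11
  Job 4: 9
Max job total = 13
Lower bound = max(27, 13) = 27

27


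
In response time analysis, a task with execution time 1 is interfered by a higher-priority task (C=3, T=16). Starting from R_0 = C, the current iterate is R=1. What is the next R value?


R_next = C + ceil(R_prev / T_hp) * C_hp
ceil(1 / 16) = ceil(0.0625) = 1
Interference = 1 * 3 = 3
R_next = 1 + 3 = 4

4


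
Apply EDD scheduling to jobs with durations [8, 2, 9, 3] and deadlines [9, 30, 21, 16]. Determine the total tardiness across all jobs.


Sort by due date (EDD order): [(8, 9), (3, 16), (9, 21), (2, 30)]
Compute completion times and tardiness:
  Job 1: p=8, d=9, C=8, tardiness=max(0,8-9)=0
  Job 2: p=3, d=16, C=11, tardiness=max(0,11-16)=0
  Job 3: p=9, d=21, C=20, tardiness=max(0,20-21)=0
  Job 4: p=2, d=30, C=22, tardiness=max(0,22-30)=0
Total tardiness = 0

0


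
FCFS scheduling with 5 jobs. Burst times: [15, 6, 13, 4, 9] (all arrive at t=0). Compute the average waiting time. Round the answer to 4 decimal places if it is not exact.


FCFS order (as given): [15, 6, 13, 4, 9]
Waiting times:
  Job 1: wait = 0
  Job 2: wait = 15
  Job 3: wait = 21
  Job 4: wait = 34
  Job 5: wait = 38
Sum of waiting times = 108
Average waiting time = 108/5 = 21.6

21.6


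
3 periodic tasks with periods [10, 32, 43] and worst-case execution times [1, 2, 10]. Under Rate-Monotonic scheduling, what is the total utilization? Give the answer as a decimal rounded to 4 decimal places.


Compute individual utilizations (exact fractions):
  Task 1: C/T = 1/10 (approx. 0.1)
  Task 2: C/T = 2/32 = 1/16 (approx. 0.0625)
  Task 3: C/T = 10/43 (approx. 0.2326)
Total utilization U = 1/10 + 1/16 + 10/43 = 1359/3440
Rounded to 4 decimal places: U = 0.3951
RM (Liu & Layland) bound for 3 tasks = 0.779763; compare with U = 1359/3440 (approx. 0.395058)
U <= bound, so schedulable by RM sufficient condition.

0.3951


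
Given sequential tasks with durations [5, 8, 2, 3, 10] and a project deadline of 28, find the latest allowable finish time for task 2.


LF(activity 2) = deadline - sum of successor durations
Successors: activities 3 through 5 with durations [2, 3, 10]
Sum of successor durations = 15
LF = 28 - 15 = 13

13


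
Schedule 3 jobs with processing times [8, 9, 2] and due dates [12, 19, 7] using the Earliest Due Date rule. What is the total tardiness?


Sort by due date (EDD order): [(2, 7), (8, 12), (9, 19)]
Compute completion times and tardiness:
  Job 1: p=2, d=7, C=2, tardiness=max(0,2-7)=0
  Job 2: p=8, d=12, C=10, tardiness=max(0,10-12)=0
  Job 3: p=9, d=19, C=19, tardiness=max(0,19-19)=0
Total tardiness = 0

0


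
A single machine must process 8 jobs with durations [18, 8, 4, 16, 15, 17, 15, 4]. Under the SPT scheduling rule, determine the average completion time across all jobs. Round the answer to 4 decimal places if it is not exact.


Sort jobs by processing time (SPT order): [4, 4, 8, 15, 15, 16, 17, 18]
Compute completion times sequentially:
  Job 1: processing = 4, completes at 4
  Job 2: processing = 4, completes at 8
  Job 3: processing = 8, completes at 16
  Job 4: processing = 15, completes at 31
  Job 5: processing = 15, completes at 46
  Job 6: processing = 16, completes at 62
  Job 7: processing = 17, completes at 79
  Job 8: processing = 18, completes at 97
Sum of completion times = 343
Average completion time = 343/8 = 42.875

42.875


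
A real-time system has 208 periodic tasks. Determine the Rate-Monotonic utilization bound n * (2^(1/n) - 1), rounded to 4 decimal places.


Compute 2^(1/208) = 1.0033379971
Subtract 1: 1.0033379971 - 1 = 0.0033379971
Multiply by n: 208 * 0.0033379971 = 0.6943033968
Round to 4 dp: 0.6943

0.6943


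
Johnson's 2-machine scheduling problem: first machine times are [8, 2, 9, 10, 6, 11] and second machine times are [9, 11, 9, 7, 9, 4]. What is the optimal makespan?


Apply Johnson's rule:
  Group 1 (a <= b): [(2, 2, 11), (5, 6, 9), (1, 8, 9), (3, 9, 9)]
  Group 2 (a > b): [(4, 10, 7), (6, 11, 4)]
Optimal job order: [2, 5, 1, 3, 4, 6]
Schedule:
  Job 2: M1 done at 2, M2 done at 13
  Job 5: M1 done at 8, M2 done at 22
  Job 1: M1 done at 16, M2 done at 31
  Job 3: M1 done at 25, M2 done at 40
  Job 4: M1 done at 35, M2 done at 47
  Job 6: M1 done at 46, M2 done at 51
Makespan = 51

51


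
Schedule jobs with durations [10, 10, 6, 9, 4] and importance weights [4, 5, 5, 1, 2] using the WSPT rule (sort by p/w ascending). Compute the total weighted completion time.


Compute p/w ratios and sort ascending (WSPT): [(6, 5), (10, 5), (4, 2), (10, 4), (9, 1)]
Compute weighted completion times:
  Job (p=6,w=5): C=6, w*C=5*6=30
  Job (p=10,w=5): C=16, w*C=5*16=80
  Job (p=4,w=2): C=20, w*C=2*20=40
  Job (p=10,w=4): C=30, w*C=4*30=120
  Job (p=9,w=1): C=39, w*C=1*39=39
Total weighted completion time = 309

309


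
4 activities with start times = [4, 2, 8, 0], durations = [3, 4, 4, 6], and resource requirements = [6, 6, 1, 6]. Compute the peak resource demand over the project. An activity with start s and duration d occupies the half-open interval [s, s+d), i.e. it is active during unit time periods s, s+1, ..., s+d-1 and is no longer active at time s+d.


Each activity i is active on [start_i, start_i + duration_i).
Compute total resource usage per time slot:
  t=0: active resources = [6], total = 6
  t=1: active resources = [6], total = 6
  t=2: active resources = [6, 6], total = 12
  t=3: active resources = [6, 6], total = 12
  t=4: active resources = [6, 6, 6], total = 18
  t=5: active resources = [6, 6, 6], total = 18
  t=6: active resources = [6], total = 6
  t=7: active resources = [], total = 0
  t=8: active resources = [1], total = 1
  t=9: active resources = [1], total = 1
  t=10: active resources = [1], total = 1
  t=11: active resources = [1], total = 1
Peak resource demand = 18

18


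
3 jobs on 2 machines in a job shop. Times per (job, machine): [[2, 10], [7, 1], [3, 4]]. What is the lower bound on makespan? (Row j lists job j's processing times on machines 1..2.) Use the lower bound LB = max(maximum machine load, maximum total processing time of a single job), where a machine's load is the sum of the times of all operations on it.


Machine loads:
  Machine 1: 2 + 7 + 3 = 12
  Machine 2: 10 + 1 + 4 = 15
Max machine load = 15
Job totals:
  Job 1: 12
  Job 2: 8
  Job 3: 7
Max job total = 12
Lower bound = max(15, 12) = 15

15


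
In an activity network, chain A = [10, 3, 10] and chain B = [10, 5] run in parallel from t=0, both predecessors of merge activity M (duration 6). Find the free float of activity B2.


ES(B2) = sum of predecessors on chain B = 10
EF(B2) = ES + duration = 10 + 5 = 15
Successor of B2 is M. ES(M) = max(sum(A), sum(B)) = max(23, 15) = 23
Free float = ES(successor) - EF(current) = 23 - 15 = 8

8


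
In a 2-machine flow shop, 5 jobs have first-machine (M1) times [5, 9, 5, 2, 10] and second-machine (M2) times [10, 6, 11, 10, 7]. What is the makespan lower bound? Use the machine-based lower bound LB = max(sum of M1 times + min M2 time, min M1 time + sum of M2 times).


LB1 = sum(M1 times) + min(M2 times) = 31 + 6 = 37
LB2 = min(M1 times) + sum(M2 times) = 2 + 44 = 46
Lower bound = max(LB1, LB2) = max(37, 46) = 46

46


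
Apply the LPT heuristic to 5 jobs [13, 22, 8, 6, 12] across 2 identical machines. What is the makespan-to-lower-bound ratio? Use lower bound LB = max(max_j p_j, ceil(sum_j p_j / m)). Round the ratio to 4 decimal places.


LPT order: [22, 13, 12, 8, 6]
Machine loads after assignment: [30, 31]
LPT makespan = 31
Lower bound = max(max_job, ceil(total/2)) = max(22, 31) = 31
Ratio = 31 / 31 = 1.0

1.0


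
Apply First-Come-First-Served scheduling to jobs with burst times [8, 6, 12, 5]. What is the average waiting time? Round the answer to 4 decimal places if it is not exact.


FCFS order (as given): [8, 6, 12, 5]
Waiting times:
  Job 1: wait = 0
  Job 2: wait = 8
  Job 3: wait = 14
  Job 4: wait = 26
Sum of waiting times = 48
Average waiting time = 48/4 = 12.0

12.0


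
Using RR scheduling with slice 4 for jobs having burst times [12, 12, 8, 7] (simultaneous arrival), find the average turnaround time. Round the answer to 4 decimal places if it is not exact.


Time quantum = 4
Execution trace:
  J1 runs 4 units, time = 4
  J2 runs 4 units, time = 8
  J3 runs 4 units, time = 12
  J4 runs 4 units, time = 16
  J1 runs 4 units, time = 20
  J2 runs 4 units, time = 24
  J3 runs 4 units, time = 28
  J4 runs 3 units, time = 31
  J1 runs 4 units, time = 35
  J2 runs 4 units, time = 39
Finish times: [35, 39, 28, 31]
Average turnaround = 133/4 = 33.25

33.25


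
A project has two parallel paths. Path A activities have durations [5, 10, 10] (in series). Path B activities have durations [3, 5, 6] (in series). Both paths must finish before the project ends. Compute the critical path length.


Path A total = 5 + 10 + 10 = 25
Path B total = 3 + 5 + 6 = 14
Critical path = longest path = max(25, 14) = 25

25


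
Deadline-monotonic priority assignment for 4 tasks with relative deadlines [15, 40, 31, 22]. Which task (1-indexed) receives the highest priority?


Sort tasks by relative deadline (ascending):
  Task 1: deadline = 15
  Task 4: deadline = 22
  Task 3: deadline = 31
  Task 2: deadline = 40
Priority order (highest first): [1, 4, 3, 2]
Highest priority task = 1

1


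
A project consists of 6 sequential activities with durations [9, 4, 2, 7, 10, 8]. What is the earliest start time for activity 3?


Activity 3 starts after activities 1 through 2 complete.
Predecessor durations: [9, 4]
ES = 9 + 4 = 13

13


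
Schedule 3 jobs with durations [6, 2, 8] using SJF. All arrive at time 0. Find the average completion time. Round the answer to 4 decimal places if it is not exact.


SJF order (ascending): [2, 6, 8]
Completion times:
  Job 1: burst=2, C=2
  Job 2: burst=6, C=8
  Job 3: burst=8, C=16
Average completion = 26/3 = 8.6667

8.6667


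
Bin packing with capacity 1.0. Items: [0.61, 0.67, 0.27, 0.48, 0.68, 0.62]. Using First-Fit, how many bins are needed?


Place items sequentially using First-Fit:
  Item 0.61 -> new Bin 1
  Item 0.67 -> new Bin 2
  Item 0.27 -> Bin 1 (now 0.88)
  Item 0.48 -> new Bin 3
  Item 0.68 -> new Bin 4
  Item 0.62 -> new Bin 5
Total bins used = 5

5


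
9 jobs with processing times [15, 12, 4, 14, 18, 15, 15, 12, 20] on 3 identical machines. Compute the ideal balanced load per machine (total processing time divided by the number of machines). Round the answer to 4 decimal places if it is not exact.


Total processing time = 15 + 12 + 4 + 14 + 18 + 15 + 15 + 12 + 20 = 125
Number of machines = 3
Ideal balanced load = 125 / 3 = 41.6667

41.6667


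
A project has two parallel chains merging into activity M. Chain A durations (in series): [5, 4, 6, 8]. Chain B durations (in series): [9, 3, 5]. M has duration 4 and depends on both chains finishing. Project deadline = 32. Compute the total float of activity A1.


Forward pass: ES(A1) = sum of predecessors on chain A = 0
EF = ES + duration = 0 + 5 = 5
Backward pass: LF(M) = deadline = 32; LS(M) = 32 - 4 = 28
LF(A1) = LS(M) - sum(successors on chain A) = 28 - 18 = 10
LS = LF - duration = 10 - 5 = 5
Total float = LS - ES = 5 - 0 = 5

5


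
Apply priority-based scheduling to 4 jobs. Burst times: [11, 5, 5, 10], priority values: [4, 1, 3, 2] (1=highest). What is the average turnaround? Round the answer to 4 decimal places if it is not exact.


Sort by priority (ascending = highest first):
Order: [(1, 5), (2, 10), (3, 5), (4, 11)]
Completion times:
  Priority 1, burst=5, C=5
  Priority 2, burst=10, C=15
  Priority 3, burst=5, C=20
  Priority 4, burst=11, C=31
Average turnaround = 71/4 = 17.75

17.75


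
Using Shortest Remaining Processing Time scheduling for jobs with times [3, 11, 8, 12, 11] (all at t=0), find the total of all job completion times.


Since all jobs arrive at t=0, SRPT equals SPT ordering.
SPT order: [3, 8, 11, 11, 12]
Completion times:
  Job 1: p=3, C=3
  Job 2: p=8, C=11
  Job 3: p=11, C=22
  Job 4: p=11, C=33
  Job 5: p=12, C=45
Total completion time = 3 + 11 + 22 + 33 + 45 = 114

114


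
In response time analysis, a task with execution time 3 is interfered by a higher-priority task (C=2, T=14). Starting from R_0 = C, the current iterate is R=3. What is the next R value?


R_next = C + ceil(R_prev / T_hp) * C_hp
ceil(3 / 14) = ceil(0.2143) = 1
Interference = 1 * 2 = 2
R_next = 3 + 2 = 5

5


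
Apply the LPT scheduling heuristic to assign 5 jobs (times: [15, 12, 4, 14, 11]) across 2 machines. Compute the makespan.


Sort jobs in decreasing order (LPT): [15, 14, 12, 11, 4]
Assign each job to the least loaded machine:
  Machine 1: jobs [15, 11, 4], load = 30
  Machine 2: jobs [14, 12], load = 26
Makespan = max load = 30

30


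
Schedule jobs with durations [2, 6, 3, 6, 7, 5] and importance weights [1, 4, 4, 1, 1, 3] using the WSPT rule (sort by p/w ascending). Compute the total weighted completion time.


Compute p/w ratios and sort ascending (WSPT): [(3, 4), (6, 4), (5, 3), (2, 1), (6, 1), (7, 1)]
Compute weighted completion times:
  Job (p=3,w=4): C=3, w*C=4*3=12
  Job (p=6,w=4): C=9, w*C=4*9=36
  Job (p=5,w=3): C=14, w*C=3*14=42
  Job (p=2,w=1): C=16, w*C=1*16=16
  Job (p=6,w=1): C=22, w*C=1*22=22
  Job (p=7,w=1): C=29, w*C=1*29=29
Total weighted completion time = 157

157


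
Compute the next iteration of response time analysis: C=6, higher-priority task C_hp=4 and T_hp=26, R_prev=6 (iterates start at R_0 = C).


R_next = C + ceil(R_prev / T_hp) * C_hp
ceil(6 / 26) = ceil(0.2308) = 1
Interference = 1 * 4 = 4
R_next = 6 + 4 = 10

10


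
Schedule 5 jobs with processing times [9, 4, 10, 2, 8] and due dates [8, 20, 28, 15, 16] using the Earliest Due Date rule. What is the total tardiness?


Sort by due date (EDD order): [(9, 8), (2, 15), (8, 16), (4, 20), (10, 28)]
Compute completion times and tardiness:
  Job 1: p=9, d=8, C=9, tardiness=max(0,9-8)=1
  Job 2: p=2, d=15, C=11, tardiness=max(0,11-15)=0
  Job 3: p=8, d=16, C=19, tardiness=max(0,19-16)=3
  Job 4: p=4, d=20, C=23, tardiness=max(0,23-20)=3
  Job 5: p=10, d=28, C=33, tardiness=max(0,33-28)=5
Total tardiness = 12

12


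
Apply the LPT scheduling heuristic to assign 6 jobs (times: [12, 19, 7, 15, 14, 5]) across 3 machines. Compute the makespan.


Sort jobs in decreasing order (LPT): [19, 15, 14, 12, 7, 5]
Assign each job to the least loaded machine:
  Machine 1: jobs [19, 5], load = 24
  Machine 2: jobs [15, 7], load = 22
  Machine 3: jobs [14, 12], load = 26
Makespan = max load = 26

26


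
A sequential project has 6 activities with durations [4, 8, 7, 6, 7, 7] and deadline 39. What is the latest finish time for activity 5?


LF(activity 5) = deadline - sum of successor durations
Successors: activities 6 through 6 with durations [7]
Sum of successor durations = 7
LF = 39 - 7 = 32

32


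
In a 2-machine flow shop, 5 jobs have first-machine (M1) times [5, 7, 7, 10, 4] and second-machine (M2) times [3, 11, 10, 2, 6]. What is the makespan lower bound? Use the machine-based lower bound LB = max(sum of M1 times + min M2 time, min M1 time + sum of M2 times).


LB1 = sum(M1 times) + min(M2 times) = 33 + 2 = 35
LB2 = min(M1 times) + sum(M2 times) = 4 + 32 = 36
Lower bound = max(LB1, LB2) = max(35, 36) = 36

36


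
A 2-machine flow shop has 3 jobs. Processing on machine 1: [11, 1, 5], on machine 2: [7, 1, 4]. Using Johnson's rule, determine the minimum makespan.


Apply Johnson's rule:
  Group 1 (a <= b): [(2, 1, 1)]
  Group 2 (a > b): [(1, 11, 7), (3, 5, 4)]
Optimal job order: [2, 1, 3]
Schedule:
  Job 2: M1 done at 1, M2 done at 2
  Job 1: M1 done at 12, M2 done at 19
  Job 3: M1 done at 17, M2 done at 23
Makespan = 23

23


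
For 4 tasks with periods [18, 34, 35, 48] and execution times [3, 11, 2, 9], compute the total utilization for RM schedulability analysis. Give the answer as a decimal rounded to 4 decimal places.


Compute individual utilizations (exact fractions):
  Task 1: C/T = 3/18 = 1/6 (approx. 0.1667)
  Task 2: C/T = 11/34 (approx. 0.3235)
  Task 3: C/T = 2/35 (approx. 0.0571)
  Task 4: C/T = 9/48 = 3/16 (approx. 0.1875)
Total utilization U = 1/6 + 11/34 + 2/35 + 3/16 = 20987/28560
Rounded to 4 decimal places: U = 0.7348
RM (Liu & Layland) bound for 4 tasks = 0.756828; compare with U = 20987/28560 (approx. 0.734839)
U <= bound, so schedulable by RM sufficient condition.

0.7348


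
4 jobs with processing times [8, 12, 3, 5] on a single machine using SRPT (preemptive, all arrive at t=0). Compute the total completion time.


Since all jobs arrive at t=0, SRPT equals SPT ordering.
SPT order: [3, 5, 8, 12]
Completion times:
  Job 1: p=3, C=3
  Job 2: p=5, C=8
  Job 3: p=8, C=16
  Job 4: p=12, C=28
Total completion time = 3 + 8 + 16 + 28 = 55

55


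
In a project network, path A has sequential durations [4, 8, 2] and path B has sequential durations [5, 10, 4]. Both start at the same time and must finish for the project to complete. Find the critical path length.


Path A total = 4 + 8 + 2 = 14
Path B total = 5 + 10 + 4 = 19
Critical path = longest path = max(14, 19) = 19

19


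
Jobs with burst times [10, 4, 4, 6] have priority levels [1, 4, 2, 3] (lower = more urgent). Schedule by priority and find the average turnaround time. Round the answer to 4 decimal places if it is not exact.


Sort by priority (ascending = highest first):
Order: [(1, 10), (2, 4), (3, 6), (4, 4)]
Completion times:
  Priority 1, burst=10, C=10
  Priority 2, burst=4, C=14
  Priority 3, burst=6, C=20
  Priority 4, burst=4, C=24
Average turnaround = 68/4 = 17.0

17.0


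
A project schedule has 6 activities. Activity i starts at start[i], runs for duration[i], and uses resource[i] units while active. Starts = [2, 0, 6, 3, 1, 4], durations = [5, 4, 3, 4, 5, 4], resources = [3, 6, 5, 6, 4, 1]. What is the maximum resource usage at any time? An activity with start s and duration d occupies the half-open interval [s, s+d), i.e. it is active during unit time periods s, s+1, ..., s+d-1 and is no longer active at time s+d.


Each activity i is active on [start_i, start_i + duration_i).
Compute total resource usage per time slot:
  t=0: active resources = [6], total = 6
  t=1: active resources = [6, 4], total = 10
  t=2: active resources = [3, 6, 4], total = 13
  t=3: active resources = [3, 6, 6, 4], total = 19
  t=4: active resources = [3, 6, 4, 1], total = 14
  t=5: active resources = [3, 6, 4, 1], total = 14
  t=6: active resources = [3, 5, 6, 1], total = 15
  t=7: active resources = [5, 1], total = 6
  t=8: active resources = [5], total = 5
Peak resource demand = 19

19


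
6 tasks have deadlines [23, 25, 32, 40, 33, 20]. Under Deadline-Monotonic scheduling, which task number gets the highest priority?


Sort tasks by relative deadline (ascending):
  Task 6: deadline = 20
  Task 1: deadline = 23
  Task 2: deadline = 25
  Task 3: deadline = 32
  Task 5: deadline = 33
  Task 4: deadline = 40
Priority order (highest first): [6, 1, 2, 3, 5, 4]
Highest priority task = 6

6


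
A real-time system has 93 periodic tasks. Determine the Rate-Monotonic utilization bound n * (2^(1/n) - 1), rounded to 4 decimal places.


Compute 2^(1/93) = 1.0074810397
Subtract 1: 1.0074810397 - 1 = 0.0074810397
Multiply by n: 93 * 0.0074810397 = 0.6957366921
Round to 4 dp: 0.6957

0.6957


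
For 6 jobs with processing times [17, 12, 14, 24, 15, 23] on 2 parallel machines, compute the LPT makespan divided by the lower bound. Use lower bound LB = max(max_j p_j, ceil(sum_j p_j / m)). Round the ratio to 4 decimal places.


LPT order: [24, 23, 17, 15, 14, 12]
Machine loads after assignment: [53, 52]
LPT makespan = 53
Lower bound = max(max_job, ceil(total/2)) = max(24, 53) = 53
Ratio = 53 / 53 = 1.0

1.0


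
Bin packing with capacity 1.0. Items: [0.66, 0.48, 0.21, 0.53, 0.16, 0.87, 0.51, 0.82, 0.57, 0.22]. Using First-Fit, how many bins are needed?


Place items sequentially using First-Fit:
  Item 0.66 -> new Bin 1
  Item 0.48 -> new Bin 2
  Item 0.21 -> Bin 1 (now 0.87)
  Item 0.53 -> new Bin 3
  Item 0.16 -> Bin 2 (now 0.64)
  Item 0.87 -> new Bin 4
  Item 0.51 -> new Bin 5
  Item 0.82 -> new Bin 6
  Item 0.57 -> new Bin 7
  Item 0.22 -> Bin 2 (now 0.86)
Total bins used = 7

7


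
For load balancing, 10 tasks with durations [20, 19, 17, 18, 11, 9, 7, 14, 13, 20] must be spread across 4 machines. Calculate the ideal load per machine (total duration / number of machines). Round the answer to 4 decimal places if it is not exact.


Total processing time = 20 + 19 + 17 + 18 + 11 + 9 + 7 + 14 + 13 + 20 = 148
Number of machines = 4
Ideal balanced load = 148 / 4 = 37.0

37.0


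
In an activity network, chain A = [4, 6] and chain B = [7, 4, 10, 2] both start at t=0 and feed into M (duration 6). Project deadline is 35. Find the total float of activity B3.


Forward pass: ES(B3) = sum of predecessors on chain B = 11
EF = ES + duration = 11 + 10 = 21
Backward pass: LF(M) = deadline = 35; LS(M) = 35 - 6 = 29
LF(B3) = LS(M) - sum(successors on chain B) = 29 - 2 = 27
LS = LF - duration = 27 - 10 = 17
Total float = LS - ES = 17 - 11 = 6

6


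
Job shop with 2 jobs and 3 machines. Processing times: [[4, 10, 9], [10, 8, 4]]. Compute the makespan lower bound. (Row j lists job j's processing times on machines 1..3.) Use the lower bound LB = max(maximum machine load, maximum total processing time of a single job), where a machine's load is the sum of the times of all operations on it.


Machine loads:
  Machine 1: 4 + 10 = 14
  Machine 2: 10 + 8 = 18
  Machine 3: 9 + 4 = 13
Max machine load = 18
Job totals:
  Job 1: 23
  Job 2: 22
Max job total = 23
Lower bound = max(18, 23) = 23

23


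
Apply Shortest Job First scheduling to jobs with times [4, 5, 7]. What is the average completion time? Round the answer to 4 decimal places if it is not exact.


SJF order (ascending): [4, 5, 7]
Completion times:
  Job 1: burst=4, C=4
  Job 2: burst=5, C=9
  Job 3: burst=7, C=16
Average completion = 29/3 = 9.6667

9.6667


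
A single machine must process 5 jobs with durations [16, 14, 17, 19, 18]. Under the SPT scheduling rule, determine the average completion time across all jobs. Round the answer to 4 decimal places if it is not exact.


Sort jobs by processing time (SPT order): [14, 16, 17, 18, 19]
Compute completion times sequentially:
  Job 1: processing = 14, completes at 14
  Job 2: processing = 16, completes at 30
  Job 3: processing = 17, completes at 47
  Job 4: processing = 18, completes at 65
  Job 5: processing = 19, completes at 84
Sum of completion times = 240
Average completion time = 240/5 = 48.0

48.0


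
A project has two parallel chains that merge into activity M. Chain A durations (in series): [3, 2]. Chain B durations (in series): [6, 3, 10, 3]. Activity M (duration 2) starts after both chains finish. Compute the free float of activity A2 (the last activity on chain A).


ES(A2) = sum of predecessors on chain A = 3
EF(A2) = ES + duration = 3 + 2 = 5
Successor of A2 is M. ES(M) = max(sum(A), sum(B)) = max(5, 22) = 22
Free float = ES(successor) - EF(current) = 22 - 5 = 17

17


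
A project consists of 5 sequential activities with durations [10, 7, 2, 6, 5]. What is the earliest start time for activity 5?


Activity 5 starts after activities 1 through 4 complete.
Predecessor durations: [10, 7, 2, 6]
ES = 10 + 7 + 2 + 6 = 25

25


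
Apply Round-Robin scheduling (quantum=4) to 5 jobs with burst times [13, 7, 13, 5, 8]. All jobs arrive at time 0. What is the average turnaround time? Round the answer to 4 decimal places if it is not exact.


Time quantum = 4
Execution trace:
  J1 runs 4 units, time = 4
  J2 runs 4 units, time = 8
  J3 runs 4 units, time = 12
  J4 runs 4 units, time = 16
  J5 runs 4 units, time = 20
  J1 runs 4 units, time = 24
  J2 runs 3 units, time = 27
  J3 runs 4 units, time = 31
  J4 runs 1 units, time = 32
  J5 runs 4 units, time = 36
  J1 runs 4 units, time = 40
  J3 runs 4 units, time = 44
  J1 runs 1 units, time = 45
  J3 runs 1 units, time = 46
Finish times: [45, 27, 46, 32, 36]
Average turnaround = 186/5 = 37.2

37.2


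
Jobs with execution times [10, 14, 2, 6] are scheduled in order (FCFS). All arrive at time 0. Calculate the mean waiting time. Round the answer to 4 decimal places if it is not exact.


FCFS order (as given): [10, 14, 2, 6]
Waiting times:
  Job 1: wait = 0
  Job 2: wait = 10
  Job 3: wait = 24
  Job 4: wait = 26
Sum of waiting times = 60
Average waiting time = 60/4 = 15.0

15.0


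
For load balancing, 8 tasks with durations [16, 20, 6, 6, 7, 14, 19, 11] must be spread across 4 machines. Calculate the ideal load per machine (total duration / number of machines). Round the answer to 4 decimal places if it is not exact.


Total processing time = 16 + 20 + 6 + 6 + 7 + 14 + 19 + 11 = 99
Number of machines = 4
Ideal balanced load = 99 / 4 = 24.75

24.75


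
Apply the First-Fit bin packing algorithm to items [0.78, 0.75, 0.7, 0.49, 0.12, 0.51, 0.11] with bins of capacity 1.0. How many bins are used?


Place items sequentially using First-Fit:
  Item 0.78 -> new Bin 1
  Item 0.75 -> new Bin 2
  Item 0.7 -> new Bin 3
  Item 0.49 -> new Bin 4
  Item 0.12 -> Bin 1 (now 0.9)
  Item 0.51 -> Bin 4 (now 1.0)
  Item 0.11 -> Bin 2 (now 0.86)
Total bins used = 4

4


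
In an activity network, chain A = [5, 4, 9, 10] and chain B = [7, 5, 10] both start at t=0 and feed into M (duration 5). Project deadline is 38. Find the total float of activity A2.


Forward pass: ES(A2) = sum of predecessors on chain A = 5
EF = ES + duration = 5 + 4 = 9
Backward pass: LF(M) = deadline = 38; LS(M) = 38 - 5 = 33
LF(A2) = LS(M) - sum(successors on chain A) = 33 - 19 = 14
LS = LF - duration = 14 - 4 = 10
Total float = LS - ES = 10 - 5 = 5

5


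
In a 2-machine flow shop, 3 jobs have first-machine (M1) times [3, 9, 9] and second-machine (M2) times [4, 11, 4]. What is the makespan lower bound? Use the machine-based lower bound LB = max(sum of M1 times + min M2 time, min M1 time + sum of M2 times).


LB1 = sum(M1 times) + min(M2 times) = 21 + 4 = 25
LB2 = min(M1 times) + sum(M2 times) = 3 + 19 = 22
Lower bound = max(LB1, LB2) = max(25, 22) = 25

25


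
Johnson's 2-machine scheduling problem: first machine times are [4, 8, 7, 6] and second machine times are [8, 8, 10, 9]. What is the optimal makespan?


Apply Johnson's rule:
  Group 1 (a <= b): [(1, 4, 8), (4, 6, 9), (3, 7, 10), (2, 8, 8)]
  Group 2 (a > b): []
Optimal job order: [1, 4, 3, 2]
Schedule:
  Job 1: M1 done at 4, M2 done at 12
  Job 4: M1 done at 10, M2 done at 21
  Job 3: M1 done at 17, M2 done at 31
  Job 2: M1 done at 25, M2 done at 39
Makespan = 39

39


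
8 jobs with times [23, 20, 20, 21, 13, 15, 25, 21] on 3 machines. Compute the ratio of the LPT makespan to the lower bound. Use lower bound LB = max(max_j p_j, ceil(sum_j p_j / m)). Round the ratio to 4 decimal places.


LPT order: [25, 23, 21, 21, 20, 20, 15, 13]
Machine loads after assignment: [45, 56, 57]
LPT makespan = 57
Lower bound = max(max_job, ceil(total/3)) = max(25, 53) = 53
Ratio = 57 / 53 = 1.0755

1.0755


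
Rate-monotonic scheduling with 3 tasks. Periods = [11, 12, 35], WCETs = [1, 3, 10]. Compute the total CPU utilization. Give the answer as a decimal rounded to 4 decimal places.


Compute individual utilizations (exact fractions):
  Task 1: C/T = 1/11 (approx. 0.0909)
  Task 2: C/T = 3/12 = 1/4 (approx. 0.25)
  Task 3: C/T = 10/35 = 2/7 (approx. 0.2857)
Total utilization U = 1/11 + 1/4 + 2/7 = 193/308
Rounded to 4 decimal places: U = 0.6266
RM (Liu & Layland) bound for 3 tasks = 0.779763; compare with U = 193/308 (approx. 0.626623)
U <= bound, so schedulable by RM sufficient condition.

0.6266


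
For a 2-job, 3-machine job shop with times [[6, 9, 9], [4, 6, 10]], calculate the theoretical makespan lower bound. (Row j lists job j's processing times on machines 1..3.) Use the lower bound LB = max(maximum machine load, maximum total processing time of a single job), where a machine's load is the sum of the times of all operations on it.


Machine loads:
  Machine 1: 6 + 4 = 10
  Machine 2: 9 + 6 = 15
  Machine 3: 9 + 10 = 19
Max machine load = 19
Job totals:
  Job 1: 24
  Job 2: 20
Max job total = 24
Lower bound = max(19, 24) = 24

24


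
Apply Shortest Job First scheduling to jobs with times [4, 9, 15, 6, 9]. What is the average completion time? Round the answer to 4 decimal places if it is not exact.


SJF order (ascending): [4, 6, 9, 9, 15]
Completion times:
  Job 1: burst=4, C=4
  Job 2: burst=6, C=10
  Job 3: burst=9, C=19
  Job 4: burst=9, C=28
  Job 5: burst=15, C=43
Average completion = 104/5 = 20.8

20.8


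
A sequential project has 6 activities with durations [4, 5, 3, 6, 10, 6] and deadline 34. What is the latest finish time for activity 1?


LF(activity 1) = deadline - sum of successor durations
Successors: activities 2 through 6 with durations [5, 3, 6, 10, 6]
Sum of successor durations = 30
LF = 34 - 30 = 4

4


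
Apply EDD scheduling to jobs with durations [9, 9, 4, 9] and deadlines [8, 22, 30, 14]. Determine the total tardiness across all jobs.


Sort by due date (EDD order): [(9, 8), (9, 14), (9, 22), (4, 30)]
Compute completion times and tardiness:
  Job 1: p=9, d=8, C=9, tardiness=max(0,9-8)=1
  Job 2: p=9, d=14, C=18, tardiness=max(0,18-14)=4
  Job 3: p=9, d=22, C=27, tardiness=max(0,27-22)=5
  Job 4: p=4, d=30, C=31, tardiness=max(0,31-30)=1
Total tardiness = 11

11


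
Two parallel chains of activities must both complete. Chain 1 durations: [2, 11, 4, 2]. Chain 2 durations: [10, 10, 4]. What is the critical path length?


Path A total = 2 + 11 + 4 + 2 = 19
Path B total = 10 + 10 + 4 = 24
Critical path = longest path = max(19, 24) = 24

24


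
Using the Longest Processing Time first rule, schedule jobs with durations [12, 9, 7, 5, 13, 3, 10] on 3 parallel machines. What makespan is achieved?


Sort jobs in decreasing order (LPT): [13, 12, 10, 9, 7, 5, 3]
Assign each job to the least loaded machine:
  Machine 1: jobs [13, 5, 3], load = 21
  Machine 2: jobs [12, 7], load = 19
  Machine 3: jobs [10, 9], load = 19
Makespan = max load = 21

21


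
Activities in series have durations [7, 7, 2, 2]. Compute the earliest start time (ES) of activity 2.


Activity 2 starts after activities 1 through 1 complete.
Predecessor durations: [7]
ES = 7 = 7

7


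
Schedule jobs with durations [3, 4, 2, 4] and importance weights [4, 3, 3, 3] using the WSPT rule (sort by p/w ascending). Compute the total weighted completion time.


Compute p/w ratios and sort ascending (WSPT): [(2, 3), (3, 4), (4, 3), (4, 3)]
Compute weighted completion times:
  Job (p=2,w=3): C=2, w*C=3*2=6
  Job (p=3,w=4): C=5, w*C=4*5=20
  Job (p=4,w=3): C=9, w*C=3*9=27
  Job (p=4,w=3): C=13, w*C=3*13=39
Total weighted completion time = 92

92


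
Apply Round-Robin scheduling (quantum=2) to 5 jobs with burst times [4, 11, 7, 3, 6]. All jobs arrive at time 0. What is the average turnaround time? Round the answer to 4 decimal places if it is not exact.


Time quantum = 2
Execution trace:
  J1 runs 2 units, time = 2
  J2 runs 2 units, time = 4
  J3 runs 2 units, time = 6
  J4 runs 2 units, time = 8
  J5 runs 2 units, time = 10
  J1 runs 2 units, time = 12
  J2 runs 2 units, time = 14
  J3 runs 2 units, time = 16
  J4 runs 1 units, time = 17
  J5 runs 2 units, time = 19
  J2 runs 2 units, time = 21
  J3 runs 2 units, time = 23
  J5 runs 2 units, time = 25
  J2 runs 2 units, time = 27
  J3 runs 1 units, time = 28
  J2 runs 2 units, time = 30
  J2 runs 1 units, time = 31
Finish times: [12, 31, 28, 17, 25]
Average turnaround = 113/5 = 22.6

22.6


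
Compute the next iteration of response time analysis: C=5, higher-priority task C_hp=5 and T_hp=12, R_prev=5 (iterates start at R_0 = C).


R_next = C + ceil(R_prev / T_hp) * C_hp
ceil(5 / 12) = ceil(0.4167) = 1
Interference = 1 * 5 = 5
R_next = 5 + 5 = 10

10


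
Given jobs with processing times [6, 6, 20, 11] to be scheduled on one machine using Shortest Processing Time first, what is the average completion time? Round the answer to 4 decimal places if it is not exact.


Sort jobs by processing time (SPT order): [6, 6, 11, 20]
Compute completion times sequentially:
  Job 1: processing = 6, completes at 6
  Job 2: processing = 6, completes at 12
  Job 3: processing = 11, completes at 23
  Job 4: processing = 20, completes at 43
Sum of completion times = 84
Average completion time = 84/4 = 21.0

21.0


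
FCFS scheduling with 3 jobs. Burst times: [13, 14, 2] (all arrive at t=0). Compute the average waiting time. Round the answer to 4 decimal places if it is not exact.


FCFS order (as given): [13, 14, 2]
Waiting times:
  Job 1: wait = 0
  Job 2: wait = 13
  Job 3: wait = 27
Sum of waiting times = 40
Average waiting time = 40/3 = 13.3333

13.3333


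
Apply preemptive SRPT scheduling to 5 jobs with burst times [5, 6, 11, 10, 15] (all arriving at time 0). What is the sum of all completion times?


Since all jobs arrive at t=0, SRPT equals SPT ordering.
SPT order: [5, 6, 10, 11, 15]
Completion times:
  Job 1: p=5, C=5
  Job 2: p=6, C=11
  Job 3: p=10, C=21
  Job 4: p=11, C=32
  Job 5: p=15, C=47
Total completion time = 5 + 11 + 21 + 32 + 47 = 116

116


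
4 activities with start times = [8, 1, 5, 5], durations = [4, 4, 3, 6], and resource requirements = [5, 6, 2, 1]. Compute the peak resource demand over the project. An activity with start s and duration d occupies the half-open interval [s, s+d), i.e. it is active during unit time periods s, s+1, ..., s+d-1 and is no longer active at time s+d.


Each activity i is active on [start_i, start_i + duration_i).
Compute total resource usage per time slot:
  t=0: active resources = [], total = 0
  t=1: active resources = [6], total = 6
  t=2: active resources = [6], total = 6
  t=3: active resources = [6], total = 6
  t=4: active resources = [6], total = 6
  t=5: active resources = [2, 1], total = 3
  t=6: active resources = [2, 1], total = 3
  t=7: active resources = [2, 1], total = 3
  t=8: active resources = [5, 1], total = 6
  t=9: active resources = [5, 1], total = 6
  t=10: active resources = [5, 1], total = 6
  t=11: active resources = [5], total = 5
Peak resource demand = 6

6


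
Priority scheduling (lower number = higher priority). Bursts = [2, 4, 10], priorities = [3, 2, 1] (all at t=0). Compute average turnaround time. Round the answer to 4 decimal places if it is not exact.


Sort by priority (ascending = highest first):
Order: [(1, 10), (2, 4), (3, 2)]
Completion times:
  Priority 1, burst=10, C=10
  Priority 2, burst=4, C=14
  Priority 3, burst=2, C=16
Average turnaround = 40/3 = 13.3333

13.3333


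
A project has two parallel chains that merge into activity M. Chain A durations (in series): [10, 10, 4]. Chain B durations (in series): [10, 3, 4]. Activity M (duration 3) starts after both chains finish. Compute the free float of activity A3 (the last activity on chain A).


ES(A3) = sum of predecessors on chain A = 20
EF(A3) = ES + duration = 20 + 4 = 24
Successor of A3 is M. ES(M) = max(sum(A), sum(B)) = max(24, 17) = 24
Free float = ES(successor) - EF(current) = 24 - 24 = 0

0


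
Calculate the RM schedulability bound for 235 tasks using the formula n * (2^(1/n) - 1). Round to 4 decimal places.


Compute 2^(1/235) = 1.0029539167
Subtract 1: 1.0029539167 - 1 = 0.0029539167
Multiply by n: 235 * 0.0029539167 = 0.6941704245
Round to 4 dp: 0.6942

0.6942


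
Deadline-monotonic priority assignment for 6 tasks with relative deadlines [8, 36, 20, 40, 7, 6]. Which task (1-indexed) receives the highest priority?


Sort tasks by relative deadline (ascending):
  Task 6: deadline = 6
  Task 5: deadline = 7
  Task 1: deadline = 8
  Task 3: deadline = 20
  Task 2: deadline = 36
  Task 4: deadline = 40
Priority order (highest first): [6, 5, 1, 3, 2, 4]
Highest priority task = 6

6
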